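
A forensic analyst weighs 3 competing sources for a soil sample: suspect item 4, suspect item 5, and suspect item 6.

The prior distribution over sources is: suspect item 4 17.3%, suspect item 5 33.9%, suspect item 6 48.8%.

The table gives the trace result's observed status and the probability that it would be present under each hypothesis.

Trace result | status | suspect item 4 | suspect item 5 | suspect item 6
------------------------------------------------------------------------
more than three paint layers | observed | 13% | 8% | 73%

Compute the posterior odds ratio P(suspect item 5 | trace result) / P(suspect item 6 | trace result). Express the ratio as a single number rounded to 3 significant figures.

0.0761

Unnormalized posterior weight (prior times the trace result likelihood) for each of the two hypotheses:
  suspect item 5: 0.339 × 0.08 = 0.02712
  suspect item 6: 0.488 × 0.73 = 0.35624
Odds(suspect item 5 : suspect item 6) = 0.02712 / 0.35624 ≈ 0.0761.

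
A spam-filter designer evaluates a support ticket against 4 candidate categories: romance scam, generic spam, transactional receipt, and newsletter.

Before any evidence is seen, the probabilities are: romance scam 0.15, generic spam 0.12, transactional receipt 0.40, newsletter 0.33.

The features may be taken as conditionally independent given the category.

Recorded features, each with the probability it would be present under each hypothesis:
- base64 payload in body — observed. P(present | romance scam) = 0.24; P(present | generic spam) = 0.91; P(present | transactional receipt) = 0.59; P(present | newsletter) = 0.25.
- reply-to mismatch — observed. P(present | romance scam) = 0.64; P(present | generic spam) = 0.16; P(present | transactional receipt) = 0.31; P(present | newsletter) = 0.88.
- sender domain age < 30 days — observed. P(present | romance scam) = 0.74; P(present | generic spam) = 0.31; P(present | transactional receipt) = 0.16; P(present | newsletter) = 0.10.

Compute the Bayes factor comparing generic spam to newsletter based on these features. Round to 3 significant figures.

Take the product of per-feature likelihoods under each hypothesis, then divide.
  generic spam: 0.91 × 0.16 × 0.31 = 0.045136
  newsletter: 0.25 × 0.88 × 0.10 = 0.022
Bayes factor = 0.045136 / 0.022 ≈ 2.05

2.05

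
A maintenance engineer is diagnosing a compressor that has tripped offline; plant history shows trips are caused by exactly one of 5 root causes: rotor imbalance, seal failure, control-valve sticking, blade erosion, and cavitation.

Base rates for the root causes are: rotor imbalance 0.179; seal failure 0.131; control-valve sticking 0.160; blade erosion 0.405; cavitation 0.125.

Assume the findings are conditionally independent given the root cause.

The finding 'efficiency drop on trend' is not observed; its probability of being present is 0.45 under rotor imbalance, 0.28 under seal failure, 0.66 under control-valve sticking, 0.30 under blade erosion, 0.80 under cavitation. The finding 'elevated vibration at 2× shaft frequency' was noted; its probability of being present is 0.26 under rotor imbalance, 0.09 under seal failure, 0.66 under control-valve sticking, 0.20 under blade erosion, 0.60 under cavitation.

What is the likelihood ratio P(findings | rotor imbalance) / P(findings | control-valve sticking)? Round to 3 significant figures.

0.637

Joint likelihood of the evidence pattern under each hypothesis (using 1 − P(present | H) for each absent finding):
  rotor imbalance: (1 − 0.45) × 0.26 = 0.143
  control-valve sticking: (1 − 0.66) × 0.66 = 0.2244
Bayes factor = 0.143 / 0.2244 ≈ 0.637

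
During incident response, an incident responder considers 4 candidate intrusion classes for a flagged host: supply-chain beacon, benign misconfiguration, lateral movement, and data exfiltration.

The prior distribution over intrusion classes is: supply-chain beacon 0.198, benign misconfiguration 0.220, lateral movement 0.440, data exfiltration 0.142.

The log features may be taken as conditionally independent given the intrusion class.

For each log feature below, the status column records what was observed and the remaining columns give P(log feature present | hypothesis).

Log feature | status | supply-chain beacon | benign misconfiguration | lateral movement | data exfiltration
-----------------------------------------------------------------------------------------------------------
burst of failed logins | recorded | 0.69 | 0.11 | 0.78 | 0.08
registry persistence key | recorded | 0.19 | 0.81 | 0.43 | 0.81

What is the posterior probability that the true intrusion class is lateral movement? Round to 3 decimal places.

For each hypothesis, the unnormalized posterior weight is prior × product of the log feature likelihoods:
  supply-chain beacon: 0.198 × 0.69 × 0.19 = 0.025958
  benign misconfiguration: 0.220 × 0.11 × 0.81 = 0.019602
  lateral movement: 0.440 × 0.78 × 0.43 = 0.14758
  data exfiltration: 0.142 × 0.08 × 0.81 = 0.0092016
The unnormalized weights sum to 0.20234.
P(lateral movement | evidence) = 0.14758 / 0.20234 ≈ 0.729.

0.729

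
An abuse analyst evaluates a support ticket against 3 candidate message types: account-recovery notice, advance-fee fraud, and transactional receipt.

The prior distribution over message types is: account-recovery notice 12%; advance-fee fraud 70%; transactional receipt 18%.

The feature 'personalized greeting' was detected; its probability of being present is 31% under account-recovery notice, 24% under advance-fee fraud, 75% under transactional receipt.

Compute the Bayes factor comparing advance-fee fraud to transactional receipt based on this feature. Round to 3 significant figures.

0.320

The Bayes factor is the ratio of the two likelihoods.
  advance-fee fraud: 0.24
  transactional receipt: 0.75
Bayes factor = 0.24 / 0.75 ≈ 0.320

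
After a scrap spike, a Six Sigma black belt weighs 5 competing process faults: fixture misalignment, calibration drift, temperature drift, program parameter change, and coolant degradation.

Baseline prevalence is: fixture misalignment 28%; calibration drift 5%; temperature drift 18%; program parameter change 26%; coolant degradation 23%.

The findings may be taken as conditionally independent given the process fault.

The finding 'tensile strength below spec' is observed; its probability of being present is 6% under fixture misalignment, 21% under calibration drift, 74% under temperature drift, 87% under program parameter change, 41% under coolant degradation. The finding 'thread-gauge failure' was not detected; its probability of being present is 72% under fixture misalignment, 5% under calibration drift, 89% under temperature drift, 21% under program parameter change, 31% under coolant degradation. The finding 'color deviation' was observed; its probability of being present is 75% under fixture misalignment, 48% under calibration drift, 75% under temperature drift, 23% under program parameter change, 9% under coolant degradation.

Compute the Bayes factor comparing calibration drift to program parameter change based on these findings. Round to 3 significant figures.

0.606

The Bayes factor is the ratio of the joint likelihoods of the evidence pattern under the two hypotheses (using 1 − P(present | H) for each absent finding).
  calibration drift: 0.21 × (1 − 0.05) × 0.48 = 0.09576
  program parameter change: 0.87 × (1 − 0.21) × 0.23 = 0.15808
Bayes factor = 0.09576 / 0.15808 ≈ 0.606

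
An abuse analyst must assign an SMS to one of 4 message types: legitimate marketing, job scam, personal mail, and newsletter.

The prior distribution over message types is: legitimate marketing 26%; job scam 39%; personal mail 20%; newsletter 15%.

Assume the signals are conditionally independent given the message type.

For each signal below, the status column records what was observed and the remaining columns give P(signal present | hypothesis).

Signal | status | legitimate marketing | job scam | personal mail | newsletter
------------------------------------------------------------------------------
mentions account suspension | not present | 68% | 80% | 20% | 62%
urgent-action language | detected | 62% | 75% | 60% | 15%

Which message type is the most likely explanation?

Multiply each prior by the joint likelihood of the signal pattern (using 1 − P(present | H) for each absent signal):
  legitimate marketing: 0.26 × (1 − 0.68) × 0.62 = 0.051584
  job scam: 0.39 × (1 − 0.80) × 0.75 = 0.0585
  personal mail: 0.20 × (1 − 0.20) × 0.60 = 0.096
  newsletter: 0.15 × (1 − 0.62) × 0.15 = 0.00855
Normalizing constant Z = 0.051584 + 0.0585 + 0.096 + 0.00855 = 0.21463.
P(legitimate marketing | evidence) ≈ 0.051584 / 0.21463 ≈ 0.240
P(job scam | evidence) ≈ 0.0585 / 0.21463 ≈ 0.273
P(personal mail | evidence) ≈ 0.096 / 0.21463 ≈ 0.447
P(newsletter | evidence) ≈ 0.00855 / 0.21463 ≈ 0.040
The largest is 0.447, so personal mail is most probable.

personal mail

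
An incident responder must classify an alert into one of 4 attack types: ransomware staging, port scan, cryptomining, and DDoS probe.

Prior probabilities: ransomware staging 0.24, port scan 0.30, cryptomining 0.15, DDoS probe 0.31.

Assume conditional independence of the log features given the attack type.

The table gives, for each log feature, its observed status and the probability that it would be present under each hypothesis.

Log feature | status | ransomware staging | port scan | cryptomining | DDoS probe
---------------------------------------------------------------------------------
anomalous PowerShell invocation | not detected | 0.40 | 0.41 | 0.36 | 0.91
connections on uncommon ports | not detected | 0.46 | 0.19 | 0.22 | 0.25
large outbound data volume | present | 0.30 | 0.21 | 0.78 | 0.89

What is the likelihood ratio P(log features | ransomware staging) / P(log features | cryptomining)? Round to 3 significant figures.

0.250

The Bayes factor is the ratio of the joint likelihoods of the log feature pattern under the two hypotheses (using 1 − P(present | H) for each absent log feature).
  ransomware staging: (1 − 0.40) × (1 − 0.46) × 0.30 = 0.0972
  cryptomining: (1 − 0.36) × (1 − 0.22) × 0.78 = 0.38938
Bayes factor = 0.0972 / 0.38938 ≈ 0.250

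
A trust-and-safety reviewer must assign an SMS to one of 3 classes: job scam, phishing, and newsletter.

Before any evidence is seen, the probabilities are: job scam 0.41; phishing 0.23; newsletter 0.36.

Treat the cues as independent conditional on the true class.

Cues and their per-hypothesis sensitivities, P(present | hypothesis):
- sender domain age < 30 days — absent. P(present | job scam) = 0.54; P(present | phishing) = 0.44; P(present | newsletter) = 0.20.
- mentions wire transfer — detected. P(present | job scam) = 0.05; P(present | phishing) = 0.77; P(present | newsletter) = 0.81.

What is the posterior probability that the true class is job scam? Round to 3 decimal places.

Multiply each prior by the joint likelihood of the cue pattern (using 1 − P(present | H) for each absent cue):
  job scam: 0.41 × (1 − 0.54) × 0.05 = 0.00943
  phishing: 0.23 × (1 − 0.44) × 0.77 = 0.099176
  newsletter: 0.36 × (1 − 0.20) × 0.81 = 0.23328
The unnormalized weights sum to 0.34189.
P(job scam | evidence) = 0.00943 / 0.34189 ≈ 0.028.

0.028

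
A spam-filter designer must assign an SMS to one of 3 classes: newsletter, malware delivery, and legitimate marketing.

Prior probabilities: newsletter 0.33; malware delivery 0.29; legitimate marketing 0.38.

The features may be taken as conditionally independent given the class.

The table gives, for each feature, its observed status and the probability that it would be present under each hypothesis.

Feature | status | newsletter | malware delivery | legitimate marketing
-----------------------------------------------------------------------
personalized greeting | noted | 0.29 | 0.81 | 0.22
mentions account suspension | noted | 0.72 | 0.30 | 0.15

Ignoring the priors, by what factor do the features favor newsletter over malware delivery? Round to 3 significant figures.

0.859

The Bayes factor is the ratio of the joint likelihoods of the feature pattern under the two hypotheses.
  newsletter: 0.29 × 0.72 = 0.2088
  malware delivery: 0.81 × 0.30 = 0.243
Bayes factor = 0.2088 / 0.243 ≈ 0.859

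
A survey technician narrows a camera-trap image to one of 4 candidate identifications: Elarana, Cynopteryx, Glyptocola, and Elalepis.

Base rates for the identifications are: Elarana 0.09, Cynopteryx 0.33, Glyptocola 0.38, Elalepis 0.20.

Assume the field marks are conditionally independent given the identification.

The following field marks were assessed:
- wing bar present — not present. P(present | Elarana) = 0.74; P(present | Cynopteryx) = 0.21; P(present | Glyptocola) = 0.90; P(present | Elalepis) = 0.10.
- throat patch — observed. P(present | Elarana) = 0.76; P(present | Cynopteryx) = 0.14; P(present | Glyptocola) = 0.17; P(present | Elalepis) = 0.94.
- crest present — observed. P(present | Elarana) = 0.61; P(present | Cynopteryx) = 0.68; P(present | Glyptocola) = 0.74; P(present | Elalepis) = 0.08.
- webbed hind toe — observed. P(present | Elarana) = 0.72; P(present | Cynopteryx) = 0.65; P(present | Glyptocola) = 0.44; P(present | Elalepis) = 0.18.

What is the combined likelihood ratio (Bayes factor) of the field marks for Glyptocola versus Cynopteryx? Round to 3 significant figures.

The Bayes factor is the ratio of the joint likelihoods of the field mark pattern under the two hypotheses (using 1 − P(present | H) for each absent field mark).
  Glyptocola: (1 − 0.90) × 0.17 × 0.74 × 0.44 = 0.0055352
  Cynopteryx: (1 − 0.21) × 0.14 × 0.68 × 0.65 = 0.048885
Bayes factor = 0.0055352 / 0.048885 ≈ 0.113

0.113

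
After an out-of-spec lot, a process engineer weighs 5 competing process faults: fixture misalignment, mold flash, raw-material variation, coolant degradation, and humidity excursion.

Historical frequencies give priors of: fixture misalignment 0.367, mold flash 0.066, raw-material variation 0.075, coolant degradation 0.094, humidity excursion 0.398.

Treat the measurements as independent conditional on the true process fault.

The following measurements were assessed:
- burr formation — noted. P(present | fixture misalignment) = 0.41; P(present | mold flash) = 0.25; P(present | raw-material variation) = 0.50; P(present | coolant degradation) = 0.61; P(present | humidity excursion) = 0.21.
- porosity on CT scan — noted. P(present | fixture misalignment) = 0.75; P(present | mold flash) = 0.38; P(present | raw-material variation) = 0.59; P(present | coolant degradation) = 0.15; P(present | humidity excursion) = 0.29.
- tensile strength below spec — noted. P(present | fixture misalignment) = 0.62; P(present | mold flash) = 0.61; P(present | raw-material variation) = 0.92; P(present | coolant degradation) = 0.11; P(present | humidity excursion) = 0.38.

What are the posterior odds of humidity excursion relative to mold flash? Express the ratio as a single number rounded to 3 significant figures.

Posterior odds equal prior odds times the likelihood ratio; only the two competing hypotheses matter.
  humidity excursion: 0.398 × 0.21 × 0.29 × 0.38 = 0.0092105
  mold flash: 0.066 × 0.25 × 0.38 × 0.61 = 0.0038247
Posterior odds = 0.0092105 / 0.0038247 ≈ 2.41.

2.41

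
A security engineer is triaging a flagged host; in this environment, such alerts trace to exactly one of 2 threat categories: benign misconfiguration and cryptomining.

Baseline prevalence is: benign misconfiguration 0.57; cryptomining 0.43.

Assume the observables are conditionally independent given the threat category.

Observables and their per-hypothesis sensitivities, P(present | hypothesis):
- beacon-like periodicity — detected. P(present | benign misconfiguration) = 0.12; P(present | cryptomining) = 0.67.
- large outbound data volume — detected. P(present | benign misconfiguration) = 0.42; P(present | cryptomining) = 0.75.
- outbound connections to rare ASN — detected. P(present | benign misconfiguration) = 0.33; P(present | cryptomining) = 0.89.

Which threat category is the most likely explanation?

cryptomining

Multiply each prior by the joint likelihood of the observable pattern:
  benign misconfiguration: 0.57 × 0.12 × 0.42 × 0.33 = 0.0094802
  cryptomining: 0.43 × 0.67 × 0.75 × 0.89 = 0.19231
Marginal likelihood of the evidence = 0.20179.
P(benign misconfiguration | evidence) ≈ 0.0094802 / 0.20179 ≈ 0.047
P(cryptomining | evidence) ≈ 0.19231 / 0.20179 ≈ 0.953
The largest is 0.953, so cryptomining is most probable.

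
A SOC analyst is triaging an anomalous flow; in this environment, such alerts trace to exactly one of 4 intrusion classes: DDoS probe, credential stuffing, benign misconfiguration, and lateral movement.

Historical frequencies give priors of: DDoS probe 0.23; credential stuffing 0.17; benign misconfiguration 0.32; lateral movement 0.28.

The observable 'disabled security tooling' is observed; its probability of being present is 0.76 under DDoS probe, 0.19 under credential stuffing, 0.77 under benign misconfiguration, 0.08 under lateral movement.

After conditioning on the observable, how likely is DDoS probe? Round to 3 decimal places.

By Bayes' rule, the unnormalized weight for each hypothesis is prior × likelihood:
  DDoS probe: 0.23 × 0.76 = 0.1748
  credential stuffing: 0.17 × 0.19 = 0.0323
  benign misconfiguration: 0.32 × 0.77 = 0.2464
  lateral movement: 0.28 × 0.08 = 0.0224
Normalizing constant Z = 0.1748 + 0.0323 + 0.2464 + 0.0224 = 0.4759.
P(DDoS probe | evidence) = 0.1748 / 0.4759 ≈ 0.367.

0.367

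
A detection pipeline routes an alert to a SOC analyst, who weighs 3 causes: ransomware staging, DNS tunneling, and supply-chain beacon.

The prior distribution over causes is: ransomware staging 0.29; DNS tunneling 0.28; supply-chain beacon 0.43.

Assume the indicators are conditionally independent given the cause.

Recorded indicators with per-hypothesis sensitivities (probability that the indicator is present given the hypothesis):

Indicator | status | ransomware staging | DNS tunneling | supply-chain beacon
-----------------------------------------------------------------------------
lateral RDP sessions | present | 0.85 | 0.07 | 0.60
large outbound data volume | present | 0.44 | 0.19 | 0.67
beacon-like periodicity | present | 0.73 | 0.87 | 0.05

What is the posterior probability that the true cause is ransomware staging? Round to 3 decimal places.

For each hypothesis, the unnormalized posterior weight is prior × product of the indicator likelihoods:
  ransomware staging: 0.29 × 0.85 × 0.44 × 0.73 = 0.079176
  DNS tunneling: 0.28 × 0.07 × 0.19 × 0.87 = 0.0032399
  supply-chain beacon: 0.43 × 0.60 × 0.67 × 0.05 = 0.008643
Normalizing constant Z = 0.079176 + 0.0032399 + 0.008643 = 0.091059.
P(ransomware staging | evidence) = 0.079176 / 0.091059 ≈ 0.870.

0.870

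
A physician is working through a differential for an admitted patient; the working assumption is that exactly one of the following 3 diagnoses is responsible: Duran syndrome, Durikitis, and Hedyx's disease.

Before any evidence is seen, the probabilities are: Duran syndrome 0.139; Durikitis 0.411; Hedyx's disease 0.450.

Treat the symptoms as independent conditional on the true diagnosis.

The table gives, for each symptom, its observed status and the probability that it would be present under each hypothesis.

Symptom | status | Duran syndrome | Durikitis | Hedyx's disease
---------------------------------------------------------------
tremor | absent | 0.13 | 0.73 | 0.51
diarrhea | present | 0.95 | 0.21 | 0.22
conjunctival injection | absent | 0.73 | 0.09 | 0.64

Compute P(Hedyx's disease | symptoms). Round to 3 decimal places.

0.251

Multiply each prior by the joint likelihood of the symptom pattern (using 1 − P(present | H) for each absent symptom):
  Duran syndrome: 0.139 × (1 − 0.13) × 0.95 × (1 − 0.73) = 0.031019
  Durikitis: 0.411 × (1 − 0.73) × 0.21 × (1 − 0.09) = 0.021206
  Hedyx's disease: 0.450 × (1 − 0.51) × 0.22 × (1 − 0.64) = 0.017464
Marginal likelihood of the evidence = 0.069689.
P(Hedyx's disease | evidence) = 0.017464 / 0.069689 ≈ 0.251.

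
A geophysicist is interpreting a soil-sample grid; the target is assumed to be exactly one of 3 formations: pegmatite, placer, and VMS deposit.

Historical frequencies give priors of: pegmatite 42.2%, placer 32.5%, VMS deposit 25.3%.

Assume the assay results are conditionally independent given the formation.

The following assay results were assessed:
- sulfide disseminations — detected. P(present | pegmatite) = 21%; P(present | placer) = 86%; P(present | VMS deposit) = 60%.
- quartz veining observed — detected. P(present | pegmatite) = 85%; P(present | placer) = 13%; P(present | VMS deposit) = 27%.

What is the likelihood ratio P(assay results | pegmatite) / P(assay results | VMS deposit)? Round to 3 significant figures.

1.10

Take the product of per-assay result likelihoods under each hypothesis, then divide.
  pegmatite: 0.21 × 0.85 = 0.1785
  VMS deposit: 0.60 × 0.27 = 0.162
Bayes factor = 0.1785 / 0.162 ≈ 1.10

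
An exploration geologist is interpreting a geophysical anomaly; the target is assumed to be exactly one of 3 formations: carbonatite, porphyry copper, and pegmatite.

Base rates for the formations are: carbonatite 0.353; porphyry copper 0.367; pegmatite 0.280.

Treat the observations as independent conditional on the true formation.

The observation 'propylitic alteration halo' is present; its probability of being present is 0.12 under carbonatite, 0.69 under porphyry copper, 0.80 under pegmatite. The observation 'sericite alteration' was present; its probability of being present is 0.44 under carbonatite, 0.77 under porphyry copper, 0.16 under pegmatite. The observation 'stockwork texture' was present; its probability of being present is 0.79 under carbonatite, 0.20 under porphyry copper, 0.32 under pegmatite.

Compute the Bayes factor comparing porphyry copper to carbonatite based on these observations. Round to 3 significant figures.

Take the product of per-observation likelihoods under each hypothesis, then divide.
  porphyry copper: 0.69 × 0.77 × 0.20 = 0.10626
  carbonatite: 0.12 × 0.44 × 0.79 = 0.041712
Bayes factor = 0.10626 / 0.041712 ≈ 2.55

2.55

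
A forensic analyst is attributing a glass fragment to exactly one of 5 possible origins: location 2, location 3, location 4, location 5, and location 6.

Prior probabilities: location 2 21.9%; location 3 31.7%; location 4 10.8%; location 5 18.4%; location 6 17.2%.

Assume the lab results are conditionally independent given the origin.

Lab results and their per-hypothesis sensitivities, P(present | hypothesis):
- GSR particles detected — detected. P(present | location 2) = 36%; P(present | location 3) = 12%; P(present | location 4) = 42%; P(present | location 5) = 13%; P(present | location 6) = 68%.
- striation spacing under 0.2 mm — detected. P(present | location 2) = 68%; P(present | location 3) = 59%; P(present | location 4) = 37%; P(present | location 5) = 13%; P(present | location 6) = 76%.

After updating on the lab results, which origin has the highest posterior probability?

location 6

For each hypothesis, the unnormalized posterior weight is prior × product of the lab result likelihoods:
  location 2: 0.219 × 0.36 × 0.68 = 0.053611
  location 3: 0.317 × 0.12 × 0.59 = 0.022444
  location 4: 0.108 × 0.42 × 0.37 = 0.016783
  location 5: 0.184 × 0.13 × 0.13 = 0.0031096
  location 6: 0.172 × 0.68 × 0.76 = 0.08889
The unnormalized weights sum to 0.18484.
P(location 2 | evidence) ≈ 0.053611 / 0.18484 ≈ 0.290
P(location 3 | evidence) ≈ 0.022444 / 0.18484 ≈ 0.121
P(location 4 | evidence) ≈ 0.016783 / 0.18484 ≈ 0.091
P(location 5 | evidence) ≈ 0.0031096 / 0.18484 ≈ 0.017
P(location 6 | evidence) ≈ 0.08889 / 0.18484 ≈ 0.481
The largest is 0.481, so location 6 is most probable.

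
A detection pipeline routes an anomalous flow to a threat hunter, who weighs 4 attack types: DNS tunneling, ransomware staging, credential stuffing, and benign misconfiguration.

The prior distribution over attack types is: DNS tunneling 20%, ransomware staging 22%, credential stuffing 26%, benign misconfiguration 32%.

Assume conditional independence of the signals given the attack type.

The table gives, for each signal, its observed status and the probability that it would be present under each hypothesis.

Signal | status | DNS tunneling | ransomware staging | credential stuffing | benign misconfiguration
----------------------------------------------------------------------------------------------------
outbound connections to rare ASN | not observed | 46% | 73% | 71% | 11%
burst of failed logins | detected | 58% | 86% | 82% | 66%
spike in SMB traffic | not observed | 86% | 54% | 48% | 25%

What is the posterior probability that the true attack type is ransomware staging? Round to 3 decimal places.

0.114

Multiply each prior by the joint likelihood of the signal pattern (using 1 − P(present | H) for each absent signal):
  DNS tunneling: 0.20 × (1 − 0.46) × 0.58 × (1 − 0.86) = 0.0087696
  ransomware staging: 0.22 × (1 − 0.73) × 0.86 × (1 − 0.54) = 0.023499
  credential stuffing: 0.26 × (1 − 0.71) × 0.82 × (1 − 0.48) = 0.032151
  benign misconfiguration: 0.32 × (1 − 0.11) × 0.66 × (1 − 0.25) = 0.14098
The unnormalized weights sum to 0.20539.
P(ransomware staging | evidence) = 0.023499 / 0.20539 ≈ 0.114.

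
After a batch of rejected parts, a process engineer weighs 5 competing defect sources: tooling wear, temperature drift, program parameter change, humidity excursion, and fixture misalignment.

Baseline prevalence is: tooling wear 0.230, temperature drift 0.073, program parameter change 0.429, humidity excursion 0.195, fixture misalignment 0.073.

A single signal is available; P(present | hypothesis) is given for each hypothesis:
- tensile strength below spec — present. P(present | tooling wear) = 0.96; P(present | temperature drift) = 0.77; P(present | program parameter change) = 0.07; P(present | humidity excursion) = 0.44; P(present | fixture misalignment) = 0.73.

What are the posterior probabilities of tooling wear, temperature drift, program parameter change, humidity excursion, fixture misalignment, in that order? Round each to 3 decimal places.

0.495, 0.126, 0.067, 0.192, 0.119

For each hypothesis, the unnormalized posterior weight is prior × likelihood:
  tooling wear: 0.230 × 0.96 = 0.2208
  temperature drift: 0.073 × 0.77 = 0.05621
  program parameter change: 0.429 × 0.07 = 0.03003
  humidity excursion: 0.195 × 0.44 = 0.0858
  fixture misalignment: 0.073 × 0.73 = 0.05329
The unnormalized weights sum to 0.44613.
P(tooling wear | evidence) = 0.2208 / 0.44613 ≈ 0.495
P(temperature drift | evidence) = 0.05621 / 0.44613 ≈ 0.126
P(program parameter change | evidence) = 0.03003 / 0.44613 ≈ 0.067
P(humidity excursion | evidence) = 0.0858 / 0.44613 ≈ 0.192
P(fixture misalignment | evidence) = 0.05329 / 0.44613 ≈ 0.119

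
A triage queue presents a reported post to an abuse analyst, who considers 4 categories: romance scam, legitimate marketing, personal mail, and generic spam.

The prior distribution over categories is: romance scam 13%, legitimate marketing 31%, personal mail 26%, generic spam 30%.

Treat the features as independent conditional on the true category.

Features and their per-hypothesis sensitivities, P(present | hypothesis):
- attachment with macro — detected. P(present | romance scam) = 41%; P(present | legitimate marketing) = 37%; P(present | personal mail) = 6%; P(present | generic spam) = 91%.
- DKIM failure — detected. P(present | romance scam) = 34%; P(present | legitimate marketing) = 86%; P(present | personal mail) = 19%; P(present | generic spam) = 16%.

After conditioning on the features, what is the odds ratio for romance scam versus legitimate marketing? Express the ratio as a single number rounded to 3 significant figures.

0.184

The normalizing constant cancels in an odds ratio, so compute prior × likelihood for the two hypotheses only:
  romance scam: 0.13 × 0.41 × 0.34 = 0.018122
  legitimate marketing: 0.31 × 0.37 × 0.86 = 0.098642
Odds(romance scam : legitimate marketing) = 0.018122 / 0.098642 ≈ 0.184.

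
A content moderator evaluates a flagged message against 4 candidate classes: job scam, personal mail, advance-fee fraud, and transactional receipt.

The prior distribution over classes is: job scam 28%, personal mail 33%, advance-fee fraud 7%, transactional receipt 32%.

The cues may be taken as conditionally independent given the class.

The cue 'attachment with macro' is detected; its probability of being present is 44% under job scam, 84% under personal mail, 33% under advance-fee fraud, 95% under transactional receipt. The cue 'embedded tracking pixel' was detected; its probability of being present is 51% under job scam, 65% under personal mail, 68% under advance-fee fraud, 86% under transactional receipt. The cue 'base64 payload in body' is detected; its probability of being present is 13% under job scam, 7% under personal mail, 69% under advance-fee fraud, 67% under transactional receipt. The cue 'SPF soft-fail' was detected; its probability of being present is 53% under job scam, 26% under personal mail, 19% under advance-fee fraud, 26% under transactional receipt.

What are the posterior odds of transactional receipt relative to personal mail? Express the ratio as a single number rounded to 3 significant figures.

13.9

Posterior odds equal prior odds times the likelihood ratio; only the two competing hypotheses matter.
  transactional receipt: 0.32 × 0.95 × 0.86 × 0.67 × 0.26 = 0.045543
  personal mail: 0.33 × 0.84 × 0.65 × 0.07 × 0.26 = 0.0032793
Posterior odds = 0.045543 / 0.0032793 ≈ 13.9.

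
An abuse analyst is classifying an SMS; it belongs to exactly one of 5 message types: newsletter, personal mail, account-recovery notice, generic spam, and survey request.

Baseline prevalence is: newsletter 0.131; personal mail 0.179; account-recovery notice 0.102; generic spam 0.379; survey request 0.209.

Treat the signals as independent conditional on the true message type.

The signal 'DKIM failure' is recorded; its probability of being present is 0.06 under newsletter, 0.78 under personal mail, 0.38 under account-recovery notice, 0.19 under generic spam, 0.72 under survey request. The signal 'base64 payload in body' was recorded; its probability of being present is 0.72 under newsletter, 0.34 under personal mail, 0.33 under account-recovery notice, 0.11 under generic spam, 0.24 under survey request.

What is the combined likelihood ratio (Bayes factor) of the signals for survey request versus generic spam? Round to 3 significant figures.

8.27

The Bayes factor is the ratio of the joint likelihoods of the signal pattern under the two hypotheses.
  survey request: 0.72 × 0.24 = 0.1728
  generic spam: 0.19 × 0.11 = 0.0209
Bayes factor = 0.1728 / 0.0209 ≈ 8.27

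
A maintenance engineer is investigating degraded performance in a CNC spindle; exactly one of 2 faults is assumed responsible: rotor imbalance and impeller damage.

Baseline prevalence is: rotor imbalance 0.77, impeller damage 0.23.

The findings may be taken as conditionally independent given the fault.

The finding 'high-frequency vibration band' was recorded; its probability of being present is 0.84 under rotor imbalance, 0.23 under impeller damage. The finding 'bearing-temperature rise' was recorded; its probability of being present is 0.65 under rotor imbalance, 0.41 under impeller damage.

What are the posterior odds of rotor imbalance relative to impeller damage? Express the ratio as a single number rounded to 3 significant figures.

19.4

Posterior odds equal prior odds times the likelihood ratio; only the two competing hypotheses matter.
  rotor imbalance: 0.77 × 0.84 × 0.65 = 0.42042
  impeller damage: 0.23 × 0.23 × 0.41 = 0.021689
Odds(rotor imbalance : impeller damage) = 0.42042 / 0.021689 ≈ 19.4.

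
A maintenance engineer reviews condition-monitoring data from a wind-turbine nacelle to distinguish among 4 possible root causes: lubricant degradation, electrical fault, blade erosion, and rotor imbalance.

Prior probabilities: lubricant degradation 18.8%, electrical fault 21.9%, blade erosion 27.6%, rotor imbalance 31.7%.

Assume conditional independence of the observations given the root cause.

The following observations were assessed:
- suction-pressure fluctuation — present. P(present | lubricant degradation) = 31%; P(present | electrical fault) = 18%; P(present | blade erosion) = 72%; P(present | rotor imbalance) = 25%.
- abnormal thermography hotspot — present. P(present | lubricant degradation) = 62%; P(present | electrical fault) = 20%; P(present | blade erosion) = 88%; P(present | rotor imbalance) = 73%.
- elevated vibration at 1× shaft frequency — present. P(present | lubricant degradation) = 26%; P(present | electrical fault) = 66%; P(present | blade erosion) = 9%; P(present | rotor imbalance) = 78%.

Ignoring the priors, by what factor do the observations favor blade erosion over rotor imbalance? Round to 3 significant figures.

0.401

The Bayes factor is the ratio of the joint likelihoods of the evidence pattern under the two hypotheses.
  blade erosion: 0.72 × 0.88 × 0.09 = 0.057024
  rotor imbalance: 0.25 × 0.73 × 0.78 = 0.14235
Bayes factor = 0.057024 / 0.14235 ≈ 0.401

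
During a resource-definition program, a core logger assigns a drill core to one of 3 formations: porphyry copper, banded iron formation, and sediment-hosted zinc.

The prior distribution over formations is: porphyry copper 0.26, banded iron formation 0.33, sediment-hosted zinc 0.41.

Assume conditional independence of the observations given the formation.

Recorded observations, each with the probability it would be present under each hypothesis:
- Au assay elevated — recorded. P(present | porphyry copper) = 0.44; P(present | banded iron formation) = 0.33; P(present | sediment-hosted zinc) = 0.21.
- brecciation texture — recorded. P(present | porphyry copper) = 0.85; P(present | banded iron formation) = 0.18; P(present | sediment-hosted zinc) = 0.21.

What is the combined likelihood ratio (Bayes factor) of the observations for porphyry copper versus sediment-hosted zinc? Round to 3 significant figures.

8.48

Joint likelihood of the evidence pattern under each hypothesis:
  porphyry copper: 0.44 × 0.85 = 0.374
  sediment-hosted zinc: 0.21 × 0.21 = 0.0441
Bayes factor = 0.374 / 0.0441 ≈ 8.48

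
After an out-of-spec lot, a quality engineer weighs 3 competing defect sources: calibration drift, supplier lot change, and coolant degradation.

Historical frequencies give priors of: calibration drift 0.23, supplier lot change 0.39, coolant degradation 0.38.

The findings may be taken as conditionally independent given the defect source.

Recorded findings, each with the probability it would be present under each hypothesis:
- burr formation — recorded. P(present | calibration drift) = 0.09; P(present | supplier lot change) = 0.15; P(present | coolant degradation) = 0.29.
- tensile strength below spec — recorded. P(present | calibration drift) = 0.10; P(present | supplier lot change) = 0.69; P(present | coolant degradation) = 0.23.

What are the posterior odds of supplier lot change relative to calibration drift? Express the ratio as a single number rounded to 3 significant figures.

The normalizing constant cancels in an odds ratio, so compute prior × likelihood for the two hypotheses only:
  supplier lot change: 0.39 × 0.15 × 0.69 = 0.040365
  calibration drift: 0.23 × 0.09 × 0.10 = 0.00207
Odds(supplier lot change : calibration drift) = 0.040365 / 0.00207 ≈ 19.5.

19.5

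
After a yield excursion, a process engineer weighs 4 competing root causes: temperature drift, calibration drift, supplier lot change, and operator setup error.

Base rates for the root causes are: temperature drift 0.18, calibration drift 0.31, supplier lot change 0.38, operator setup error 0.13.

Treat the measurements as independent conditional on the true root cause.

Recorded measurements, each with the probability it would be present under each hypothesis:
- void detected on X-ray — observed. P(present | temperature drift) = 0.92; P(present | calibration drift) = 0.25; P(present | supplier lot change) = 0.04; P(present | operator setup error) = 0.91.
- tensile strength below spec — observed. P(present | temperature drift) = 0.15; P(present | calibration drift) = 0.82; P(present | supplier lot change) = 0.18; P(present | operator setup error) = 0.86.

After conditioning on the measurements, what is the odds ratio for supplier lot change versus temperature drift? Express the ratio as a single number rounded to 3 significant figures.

0.110

Unnormalized posterior weight (prior times the measurement likelihoods) for each of the two hypotheses:
  supplier lot change: 0.38 × 0.04 × 0.18 = 0.002736
  temperature drift: 0.18 × 0.92 × 0.15 = 0.02484
Posterior odds = 0.002736 / 0.02484 ≈ 0.110.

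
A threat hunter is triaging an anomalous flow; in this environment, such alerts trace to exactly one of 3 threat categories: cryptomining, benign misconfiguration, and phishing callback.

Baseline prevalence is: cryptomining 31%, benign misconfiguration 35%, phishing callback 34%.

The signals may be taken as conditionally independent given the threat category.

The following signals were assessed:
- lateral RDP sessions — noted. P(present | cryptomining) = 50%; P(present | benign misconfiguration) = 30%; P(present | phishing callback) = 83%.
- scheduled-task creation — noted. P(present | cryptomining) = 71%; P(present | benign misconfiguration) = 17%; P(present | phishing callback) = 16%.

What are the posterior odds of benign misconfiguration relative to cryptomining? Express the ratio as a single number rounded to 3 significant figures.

0.162

Posterior odds equal prior odds times the likelihood ratio; only the two competing hypotheses matter.
  benign misconfiguration: 0.35 × 0.30 × 0.17 = 0.01785
  cryptomining: 0.31 × 0.50 × 0.71 = 0.11005
Posterior odds = 0.01785 / 0.11005 ≈ 0.162.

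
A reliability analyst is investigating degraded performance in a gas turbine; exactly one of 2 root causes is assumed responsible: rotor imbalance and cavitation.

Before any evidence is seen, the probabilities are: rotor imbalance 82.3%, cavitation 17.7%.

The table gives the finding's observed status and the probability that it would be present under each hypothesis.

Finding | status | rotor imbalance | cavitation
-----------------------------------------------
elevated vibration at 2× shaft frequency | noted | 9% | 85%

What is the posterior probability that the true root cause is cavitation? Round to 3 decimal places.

Multiply each prior by the likelihood of the finding:
  rotor imbalance: 0.823 × 0.09 = 0.07407
  cavitation: 0.177 × 0.85 = 0.15045
Marginal likelihood of the evidence = 0.22452.
P(cavitation | evidence) = 0.15045 / 0.22452 ≈ 0.670.

0.670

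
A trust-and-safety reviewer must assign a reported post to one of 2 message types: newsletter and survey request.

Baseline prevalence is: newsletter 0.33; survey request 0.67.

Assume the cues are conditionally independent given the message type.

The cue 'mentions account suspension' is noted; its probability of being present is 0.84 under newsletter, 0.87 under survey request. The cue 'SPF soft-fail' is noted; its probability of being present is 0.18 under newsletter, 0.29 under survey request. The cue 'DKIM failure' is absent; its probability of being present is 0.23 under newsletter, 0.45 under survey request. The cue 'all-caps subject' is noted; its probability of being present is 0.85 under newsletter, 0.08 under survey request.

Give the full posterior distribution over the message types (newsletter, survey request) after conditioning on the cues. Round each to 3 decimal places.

0.814, 0.186

Multiply each prior by the joint likelihood of the cue pattern (using 1 − P(present | H) for each absent cue):
  newsletter: 0.33 × 0.84 × 0.18 × (1 − 0.23) × 0.85 = 0.032657
  survey request: 0.67 × 0.87 × 0.29 × (1 − 0.45) × 0.08 = 0.0074378
Marginal likelihood of the evidence = 0.040095.
P(newsletter | evidence) = 0.032657 / 0.040095 ≈ 0.814
P(survey request | evidence) = 0.0074378 / 0.040095 ≈ 0.186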